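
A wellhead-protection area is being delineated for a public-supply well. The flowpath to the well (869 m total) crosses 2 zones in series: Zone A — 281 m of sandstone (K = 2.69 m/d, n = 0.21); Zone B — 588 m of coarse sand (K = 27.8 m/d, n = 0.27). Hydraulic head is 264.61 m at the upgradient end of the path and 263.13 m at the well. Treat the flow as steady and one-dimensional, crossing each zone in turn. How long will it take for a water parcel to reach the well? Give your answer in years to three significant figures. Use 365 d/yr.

Total head drop ΔH = 264.61 − 263.13 = 1.48 m
Steady 1-D flow in series ⇒ the Darcy flux q is identical in every zone and the zone head losses add (resistances L/K in series).
Σ(L/K) = 281/2.69 + 588/27.8 = 104.5 + 21.15 = 125.6 d
q = ΔH / Σ(L/K) = 1.48 / 125.6 = 0.01178 m/d (same in every zone)
Zone A: v = q/n = 0.01178/0.21 = 0.05611 m/d → t_A = 281/0.05611 = 5008 d
Zone B: v = q/n = 0.01178/0.27 = 0.04364 m/d → t_B = 588/0.04364 = 13470 d
Total t = 5008 + 13470 = 18480 d
   = 18480 / 365 = 50.6 yr

50.6 years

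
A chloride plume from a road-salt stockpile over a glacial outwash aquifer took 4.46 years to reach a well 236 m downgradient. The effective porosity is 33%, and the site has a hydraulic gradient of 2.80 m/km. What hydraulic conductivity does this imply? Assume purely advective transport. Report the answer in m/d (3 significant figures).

t = 4.46 years = 1628 d
v = L / t = 236 / 1628 = 0.1450 m/d
K = v · n / i = 0.1450 × 0.33 / 0.0028 = 17.1 m/d

17.1 m/d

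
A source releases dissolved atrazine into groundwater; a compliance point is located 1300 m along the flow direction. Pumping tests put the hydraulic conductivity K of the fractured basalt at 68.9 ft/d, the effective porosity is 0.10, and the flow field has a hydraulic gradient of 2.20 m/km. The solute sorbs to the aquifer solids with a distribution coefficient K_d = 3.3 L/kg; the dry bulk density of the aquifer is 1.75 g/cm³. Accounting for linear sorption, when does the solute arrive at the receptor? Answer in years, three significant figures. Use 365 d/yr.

453 years

K = 68.9 ft/d × 0.3048 = 21.00 m/d
q = Ki = 21.00 × 0.0022 = 0.04620 m/d
Average linear velocity = 0.04620 / 0.10 = 0.4620 m/d
Retardation R = 1 + ρ_b·K_d/n = 1 + 1.75×3.3/0.10 = 58.75
Contaminant velocity v_c = v/R = 0.4620/58.75 = 0.007864 m/d
t = L/v_c = 1300/0.007864 = 165300 d
   = 165300/365 = 453 yr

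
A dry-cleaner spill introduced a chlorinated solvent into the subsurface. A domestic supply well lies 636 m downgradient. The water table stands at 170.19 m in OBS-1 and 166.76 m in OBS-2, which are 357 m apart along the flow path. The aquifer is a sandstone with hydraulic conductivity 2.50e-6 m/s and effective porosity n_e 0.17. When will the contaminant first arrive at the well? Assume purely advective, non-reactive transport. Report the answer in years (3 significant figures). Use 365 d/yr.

143 years

Hydraulic gradient i = (170.19 − 166.76) / 357 = 3.43 / 357 = 0.009608
K = 2.50e-6 m/s × 86400 s/d = 0.2160 m/d
q = Ki = 0.2160 × 0.009608 = 0.002075 m/d
v = Ki/n = 0.2160·0.009608/0.17 = 0.01221 m/d
t = L / v = 636 / 0.01221 = 52100 d
   = 52100 / 365 = 143 yr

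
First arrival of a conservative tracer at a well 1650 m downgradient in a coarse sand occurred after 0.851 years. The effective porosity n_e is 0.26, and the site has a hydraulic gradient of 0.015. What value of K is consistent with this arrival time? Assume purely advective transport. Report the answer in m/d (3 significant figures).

92.1 m/d

t = 0.851 years = 310.6 d
v = L / t = 1650 / 310.6 = 5.312 m/d
K = v · n / i = 5.312 × 0.26 / 0.015 = 92.1 m/d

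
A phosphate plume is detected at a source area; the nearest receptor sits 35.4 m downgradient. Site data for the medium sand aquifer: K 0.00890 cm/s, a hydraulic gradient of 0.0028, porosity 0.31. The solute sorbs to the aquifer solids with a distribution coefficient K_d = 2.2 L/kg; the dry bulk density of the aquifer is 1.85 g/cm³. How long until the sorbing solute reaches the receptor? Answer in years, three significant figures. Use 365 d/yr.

K = 0.00890 cm/s × 864 = 7.690 m/d
Specific discharge q = 7.690 × 0.0028 = 0.02153 m/d
v_s = q/n_e = 0.02153/0.31 = 0.06945 m/d
Retardation R = 1 + ρ_b·K_d/n = 1 + 1.85×2.2/0.31 = 14.13
Contaminant velocity v_c = v/R = 0.06945/14.13 = 0.004916 m/d
t = L/v_c = 35.4/0.004916 = 7201 d
   = 7201/365 = 19.7 yr

19.7 years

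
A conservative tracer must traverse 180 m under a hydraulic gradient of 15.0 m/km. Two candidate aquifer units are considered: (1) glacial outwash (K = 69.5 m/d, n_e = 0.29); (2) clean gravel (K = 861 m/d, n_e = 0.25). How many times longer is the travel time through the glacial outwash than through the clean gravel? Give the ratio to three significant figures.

14.4

Unit 1 (glacial outwash): v = 69.5×0.015/0.29 = 3.595 m/d, t = 180/3.595 = 50.07 d
Unit 2 (clean gravel): v = 861×0.015/0.25 = 51.66 m/d, t = 180/51.66 = 3.484 d
t(glacial outwash) / t(clean gravel) = 50.07/3.484 = 14.4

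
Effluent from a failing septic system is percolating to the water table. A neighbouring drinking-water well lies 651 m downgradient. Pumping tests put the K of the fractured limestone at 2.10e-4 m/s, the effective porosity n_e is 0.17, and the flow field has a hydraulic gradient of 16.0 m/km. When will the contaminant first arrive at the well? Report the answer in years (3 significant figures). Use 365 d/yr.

1.04 years

K = 2.10e-4 m/s × 86400 s/d = 18.14 m/d
Darcy flux q = K·i = 18.14 × 0.016 = 0.2903 m/d
v_s = q/n_e = 0.2903/0.17 = 1.708 m/d
t = L / v = 651 / 1.708 = 381.2 d
   = 381.2 / 365 = 1.04 yr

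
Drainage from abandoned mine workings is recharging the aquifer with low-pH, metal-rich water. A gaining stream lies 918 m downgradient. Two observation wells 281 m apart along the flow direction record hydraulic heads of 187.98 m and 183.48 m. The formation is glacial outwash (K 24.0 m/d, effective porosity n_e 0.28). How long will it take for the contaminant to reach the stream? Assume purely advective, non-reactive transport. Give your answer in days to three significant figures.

Hydraulic gradient i = (187.98 − 183.48) / 281 = 4.50 / 281 = 0.01601
q = Ki = 24.0 × 0.01601 = 0.3843 m/d
Seepage velocity v = q / n = 0.3843 / 0.28 = 1.373 m/d
t = L / v = 918 / 1.373 = 668.8 d

669 days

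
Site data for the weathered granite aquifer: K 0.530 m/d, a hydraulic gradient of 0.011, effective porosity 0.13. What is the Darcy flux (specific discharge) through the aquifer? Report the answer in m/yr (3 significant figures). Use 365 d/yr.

Darcy flux q = K·i = 0.530 × 0.011 = 0.005830 m/d
   = 0.005830 × 365 = 2.13 m/yr

2.13 m/yr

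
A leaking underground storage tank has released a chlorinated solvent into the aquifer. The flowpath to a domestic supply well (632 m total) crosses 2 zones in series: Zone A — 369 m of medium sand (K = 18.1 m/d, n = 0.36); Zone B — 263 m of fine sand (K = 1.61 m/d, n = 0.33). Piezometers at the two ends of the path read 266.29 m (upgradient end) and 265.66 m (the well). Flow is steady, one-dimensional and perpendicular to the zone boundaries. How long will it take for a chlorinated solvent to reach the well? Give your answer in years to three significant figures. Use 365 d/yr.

175 years

Total head drop ΔH = 266.29 − 265.66 = 0.63 m
Steady 1-D flow in series ⇒ the Darcy flux q is identical in every zone and the zone head losses add (resistances L/K in series).
Σ(L/K) = 369/18.1 + 263/1.61 = 20.39 + 163.4 = 183.7 d
q = ΔH / Σ(L/K) = 0.63 / 183.7 = 0.003429 m/d (same in every zone)
Zone A: v = q/n = 0.003429/0.36 = 0.009524 m/d → t_A = 369/0.009524 = 38740 d
Zone B: v = q/n = 0.003429/0.33 = 0.01039 m/d → t_B = 263/0.01039 = 25310 d
Total t = 38740 + 25310 = 64060 d
   = 64060 / 365 = 175 yr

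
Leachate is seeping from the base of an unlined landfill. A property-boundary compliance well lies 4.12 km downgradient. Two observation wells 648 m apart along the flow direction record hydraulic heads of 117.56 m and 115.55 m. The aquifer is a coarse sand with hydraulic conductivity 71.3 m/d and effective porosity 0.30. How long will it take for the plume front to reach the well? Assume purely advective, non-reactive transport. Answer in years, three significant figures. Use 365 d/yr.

Hydraulic gradient i = (117.56 − 115.55) / 648 = 2.01 / 648 = 0.003102
Specific discharge q = 71.3 × 0.003102 = 0.2212 m/d
Seepage velocity v = q / n = 0.2212 / 0.30 = 0.7372 m/d
L = 4.12 km = 4120 m
t = L / v = 4120 / 0.7372 = 5589 d
   = 5589 / 365 = 15.3 yr

15.3 years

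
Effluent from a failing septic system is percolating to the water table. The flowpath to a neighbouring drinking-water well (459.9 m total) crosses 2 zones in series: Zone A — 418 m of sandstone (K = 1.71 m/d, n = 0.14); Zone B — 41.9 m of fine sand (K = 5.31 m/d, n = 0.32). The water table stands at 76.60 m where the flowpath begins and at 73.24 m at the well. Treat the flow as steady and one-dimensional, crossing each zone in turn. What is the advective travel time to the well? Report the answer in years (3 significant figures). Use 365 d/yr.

14.8 years

Total head drop ΔH = 76.60 − 73.24 = 3.36 m
Steady 1-D flow in series ⇒ the Darcy flux q is identical in every zone and the zone head losses add (resistances L/K in series).
Σ(L/K) = 418/1.71 + 41.9/5.31 = 244.4 + 7.891 = 252.3 d
q = ΔH / Σ(L/K) = 3.36 / 252.3 = 0.01332 m/d (same in every zone)
Zone A: v = q/n = 0.01332/0.14 = 0.09511 m/d → t_A = 418/0.09511 = 4395 d
Zone B: v = q/n = 0.01332/0.32 = 0.04161 m/d → t_B = 41.9/0.04161 = 1007 d
Total t = 4395 + 1007 = 5402 d
   = 5402 / 365 = 14.8 yr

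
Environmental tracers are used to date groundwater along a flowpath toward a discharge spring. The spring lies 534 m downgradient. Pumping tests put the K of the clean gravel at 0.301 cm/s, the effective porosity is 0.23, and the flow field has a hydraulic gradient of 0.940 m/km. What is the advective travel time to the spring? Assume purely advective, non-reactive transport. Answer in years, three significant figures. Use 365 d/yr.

1.38 years

K = 0.301 cm/s × 864 = 260.1 m/d
q = Ki = 260.1 × 9.4e-4 = 0.2445 m/d
Average linear velocity = 0.2445 / 0.23 = 1.063 m/d
t = L / v = 534 / 1.063 = 502.4 d
   = 502.4 / 365 = 1.38 yr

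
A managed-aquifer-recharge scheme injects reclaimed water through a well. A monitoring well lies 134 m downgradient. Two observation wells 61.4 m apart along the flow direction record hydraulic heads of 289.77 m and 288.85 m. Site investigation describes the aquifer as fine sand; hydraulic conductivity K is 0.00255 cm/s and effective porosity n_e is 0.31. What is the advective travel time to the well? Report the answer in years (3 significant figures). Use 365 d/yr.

3.45 years

Hydraulic gradient i = (289.77 − 288.85) / 61.4 = 0.92 / 61.4 = 0.01498
K = 0.00255 cm/s × 864 = 2.203 m/d
q = Ki = 2.203 × 0.01498 = 0.03301 m/d
v_s = q/n_e = 0.03301/0.31 = 0.1065 m/d
t = L / v = 134 / 0.1065 = 1258 d
   = 1258 / 365 = 3.45 yr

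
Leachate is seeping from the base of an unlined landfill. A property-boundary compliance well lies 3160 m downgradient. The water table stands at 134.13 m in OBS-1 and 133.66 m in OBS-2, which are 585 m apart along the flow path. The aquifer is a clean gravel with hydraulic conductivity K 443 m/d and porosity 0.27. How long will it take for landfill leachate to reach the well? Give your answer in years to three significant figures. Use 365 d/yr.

Hydraulic gradient i = (134.13 − 133.66) / 585 = 0.47 / 585 = 8.034e-4
Darcy flux q = K·i = 443 × 8.034e-4 = 0.3559 m/d
Average linear velocity = 0.3559 / 0.27 = 1.318 m/d
t = L / v = 3160 / 1.318 = 2397 d
   = 2397 / 365 = 6.57 yr

6.57 years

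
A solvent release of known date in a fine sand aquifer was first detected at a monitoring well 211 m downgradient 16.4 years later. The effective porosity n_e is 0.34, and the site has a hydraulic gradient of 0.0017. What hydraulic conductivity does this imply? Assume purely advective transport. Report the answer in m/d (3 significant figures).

t = 16.4 years = 5986 d
v = L / t = 211 / 5986 = 0.03525 m/d
K = v · n / i = 0.03525 × 0.34 / 0.0017 = 7.05 m/d

7.05 m/d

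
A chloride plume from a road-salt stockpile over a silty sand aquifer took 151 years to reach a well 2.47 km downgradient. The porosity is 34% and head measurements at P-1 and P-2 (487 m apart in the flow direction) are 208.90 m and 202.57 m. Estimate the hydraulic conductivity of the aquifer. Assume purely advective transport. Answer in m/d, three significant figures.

1.17 m/d

Hydraulic gradient i = (208.90 − 202.57) / 487 = 6.33 / 487 = 0.01300
t = 151 years = 55120 d
L = 2.47 km = 2470 m
v = L / t = 2470 / 55120 = 0.04482 m/d
K = v · n / i = 0.04482 × 0.34 / 0.01300 = 1.17 m/d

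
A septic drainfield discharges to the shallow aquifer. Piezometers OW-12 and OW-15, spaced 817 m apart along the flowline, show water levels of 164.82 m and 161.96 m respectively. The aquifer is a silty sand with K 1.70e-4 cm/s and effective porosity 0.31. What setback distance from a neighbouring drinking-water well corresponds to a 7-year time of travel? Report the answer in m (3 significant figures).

Hydraulic gradient i = (164.82 − 161.96) / 817 = 2.86 / 817 = 0.003501
K = 1.70e-4 cm/s × 864 = 0.1469 m/d
Darcy flux q = K·i = 0.1469 × 0.003501 = 5.142e-4 m/d
v_s = q/n_e = 5.142e-4/0.31 = 0.001659 m/d
T = 7 yr × 365 = 2555 d
L = v × T = 0.001659 × 2555 = 4.238 m

4.24 m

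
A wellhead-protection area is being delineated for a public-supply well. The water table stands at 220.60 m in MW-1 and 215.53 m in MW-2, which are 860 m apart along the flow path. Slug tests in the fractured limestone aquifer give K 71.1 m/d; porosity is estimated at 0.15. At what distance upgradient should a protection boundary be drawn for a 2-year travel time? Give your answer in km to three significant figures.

2.04 km

Hydraulic gradient i = (220.60 − 215.53) / 860 = 5.07 / 860 = 0.005895
q = Ki = 71.1 × 0.005895 = 0.4192 m/d
Seepage velocity v = q / n = 0.4192 / 0.15 = 2.794 m/d
T = 2 yr × 365 = 730 d
L = v × T = 2.794 × 730 = 2040 m
   = 2.04 km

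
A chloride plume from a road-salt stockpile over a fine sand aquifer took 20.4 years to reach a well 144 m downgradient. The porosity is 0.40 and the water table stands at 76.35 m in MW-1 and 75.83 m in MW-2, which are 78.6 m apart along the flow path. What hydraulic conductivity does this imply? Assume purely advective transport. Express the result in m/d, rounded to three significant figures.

1.17 m/d

Hydraulic gradient i = (76.35 − 75.83) / 78.6 = 0.52 / 78.6 = 0.006616
t = 20.4 years = 7446 d
v = L / t = 144 / 7446 = 0.01934 m/d
K = v · n / i = 0.01934 × 0.40 / 0.006616 = 1.17 m/d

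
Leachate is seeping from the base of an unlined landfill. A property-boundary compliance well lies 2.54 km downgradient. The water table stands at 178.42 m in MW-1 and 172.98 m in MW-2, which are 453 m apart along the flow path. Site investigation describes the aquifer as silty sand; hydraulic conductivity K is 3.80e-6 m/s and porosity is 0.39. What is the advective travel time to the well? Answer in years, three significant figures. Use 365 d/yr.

688 years

Hydraulic gradient i = (178.42 − 172.98) / 453 = 5.44 / 453 = 0.01201
K = 3.80e-6 m/s × 86400 s/d = 0.3283 m/d
q = Ki = 0.3283 × 0.01201 = 0.003943 m/d
Average linear velocity = 0.003943 / 0.39 = 0.01011 m/d
L = 2.54 km = 2540 m
t = L / v = 2540 / 0.01011 = 251200 d
   = 251200 / 365 = 688 yr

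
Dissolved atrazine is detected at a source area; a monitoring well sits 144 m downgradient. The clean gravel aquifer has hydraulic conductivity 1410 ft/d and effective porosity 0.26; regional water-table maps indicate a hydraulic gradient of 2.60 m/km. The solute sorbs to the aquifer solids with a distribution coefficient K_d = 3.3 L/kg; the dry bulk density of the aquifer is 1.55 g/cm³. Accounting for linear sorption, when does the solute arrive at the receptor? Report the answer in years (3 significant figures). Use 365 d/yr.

K = 1410 ft/d × 0.3048 = 429.8 m/d
Specific discharge q = 429.8 × 0.0026 = 1.117 m/d
Seepage velocity v = q / n = 1.117 / 0.26 = 4.298 m/d
Retardation R = 1 + ρ_b·K_d/n = 1 + 1.55×3.3/0.26 = 20.67
Contaminant velocity v_c = v/R = 4.298/20.67 = 0.2079 m/d
t = L/v_c = 144/0.2079 = 692.7 d
   = 692.7/365 = 1.90 yr

1.90 years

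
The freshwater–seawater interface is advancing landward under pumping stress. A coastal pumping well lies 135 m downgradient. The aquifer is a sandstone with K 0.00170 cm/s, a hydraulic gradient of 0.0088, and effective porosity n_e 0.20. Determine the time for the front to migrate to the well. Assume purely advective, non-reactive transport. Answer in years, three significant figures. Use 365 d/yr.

5.72 years

K = 0.00170 cm/s × 864 = 1.469 m/d
Darcy flux q = K·i = 1.469 × 0.0088 = 0.01293 m/d
Average linear velocity = 0.01293 / 0.20 = 0.06463 m/d
t = L / v = 135 / 0.06463 = 2089 d
   = 2089 / 365 = 5.72 yr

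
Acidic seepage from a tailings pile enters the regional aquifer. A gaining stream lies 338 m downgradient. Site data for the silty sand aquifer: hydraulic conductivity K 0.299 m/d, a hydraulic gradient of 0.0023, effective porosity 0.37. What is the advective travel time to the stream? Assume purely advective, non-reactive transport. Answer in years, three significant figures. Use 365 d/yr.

Specific discharge q = 0.299 × 0.0023 = 6.877e-4 m/d
v_s = q/n_e = 6.877e-4/0.37 = 0.001859 m/d
t = L / v = 338 / 0.001859 = 181900 d
   = 181900 / 365 = 498 yr

498 years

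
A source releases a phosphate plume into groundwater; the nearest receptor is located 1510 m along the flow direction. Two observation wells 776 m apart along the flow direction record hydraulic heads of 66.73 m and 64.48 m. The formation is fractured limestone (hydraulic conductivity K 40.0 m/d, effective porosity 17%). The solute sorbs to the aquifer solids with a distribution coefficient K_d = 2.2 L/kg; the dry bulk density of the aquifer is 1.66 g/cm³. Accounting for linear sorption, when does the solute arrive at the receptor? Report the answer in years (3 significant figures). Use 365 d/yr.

Hydraulic gradient i = (66.73 − 64.48) / 776 = 2.25 / 776 = 0.002899
q = Ki = 40.0 × 0.002899 = 0.1160 m/d
v = Ki/n = 40.0·0.002899/0.17 = 0.6822 m/d
Retardation R = 1 + ρ_b·K_d/n = 1 + 1.66×2.2/0.17 = 22.48
Contaminant velocity v_c = v/R = 0.6822/22.48 = 0.03035 m/d
t = L/v_c = 1510/0.03035 = 49760 d
   = 49760/365 = 136 yr

136 years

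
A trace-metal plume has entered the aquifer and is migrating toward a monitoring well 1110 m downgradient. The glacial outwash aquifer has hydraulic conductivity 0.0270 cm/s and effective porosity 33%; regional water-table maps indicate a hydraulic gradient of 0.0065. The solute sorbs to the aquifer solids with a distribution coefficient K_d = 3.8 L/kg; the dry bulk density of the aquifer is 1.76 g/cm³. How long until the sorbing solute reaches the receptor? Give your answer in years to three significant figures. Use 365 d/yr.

141 years

K = 0.0270 cm/s × 864 = 23.33 m/d
q = Ki = 23.33 × 0.0065 = 0.1516 m/d
v_s = q/n_e = 0.1516/0.33 = 0.4595 m/d
Retardation R = 1 + ρ_b·K_d/n = 1 + 1.76×3.8/0.33 = 21.27
Contaminant velocity v_c = v/R = 0.4595/21.27 = 0.02161 m/d
t = L/v_c = 1110/0.02161 = 51370 d
   = 51370/365 = 141 yr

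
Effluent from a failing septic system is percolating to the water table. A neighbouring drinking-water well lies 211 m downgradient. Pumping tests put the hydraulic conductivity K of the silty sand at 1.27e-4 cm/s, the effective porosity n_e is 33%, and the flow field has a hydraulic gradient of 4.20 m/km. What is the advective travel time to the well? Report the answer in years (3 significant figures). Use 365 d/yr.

K = 1.27e-4 cm/s × 864 = 0.1097 m/d
Specific discharge q = 0.1097 × 0.0042 = 4.609e-4 m/d
v_s = q/n_e = 4.609e-4/0.33 = 0.001397 m/d
t = L / v = 211 / 0.001397 = 151100 d
   = 151100 / 365 = 414 yr

414 years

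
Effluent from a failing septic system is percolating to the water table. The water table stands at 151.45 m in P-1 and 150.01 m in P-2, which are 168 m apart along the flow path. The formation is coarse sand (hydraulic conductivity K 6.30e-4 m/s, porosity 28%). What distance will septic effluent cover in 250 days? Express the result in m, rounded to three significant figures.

Hydraulic gradient i = (151.45 − 150.01) / 168 = 1.44 / 168 = 0.008571
K = 6.30e-4 m/s × 86400 s/d = 54.43 m/d
Specific discharge q = 54.43 × 0.008571 = 0.4666 m/d
v = Ki/n = 54.43·0.008571/0.28 = 1.666 m/d
L = v × T = 1.666 × 250 = 416.6 m

417 m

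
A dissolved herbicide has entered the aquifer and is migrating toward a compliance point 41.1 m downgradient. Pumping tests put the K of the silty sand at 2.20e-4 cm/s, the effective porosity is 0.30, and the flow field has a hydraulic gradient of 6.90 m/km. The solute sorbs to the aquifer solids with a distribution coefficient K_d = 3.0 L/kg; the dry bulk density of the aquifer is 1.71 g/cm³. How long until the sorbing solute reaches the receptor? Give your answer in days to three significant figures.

170000 days

K = 2.20e-4 cm/s × 864 = 0.1901 m/d
q = Ki = 0.1901 × 0.0069 = 0.001312 m/d
v = Ki/n = 0.1901·0.0069/0.30 = 0.004372 m/d
Retardation R = 1 + ρ_b·K_d/n = 1 + 1.71×3.0/0.30 = 18.10
Contaminant velocity v_c = v/R = 0.004372/18.10 = 2.415e-4 m/d
t = L/v_c = 41.1/2.415e-4 = 170200 d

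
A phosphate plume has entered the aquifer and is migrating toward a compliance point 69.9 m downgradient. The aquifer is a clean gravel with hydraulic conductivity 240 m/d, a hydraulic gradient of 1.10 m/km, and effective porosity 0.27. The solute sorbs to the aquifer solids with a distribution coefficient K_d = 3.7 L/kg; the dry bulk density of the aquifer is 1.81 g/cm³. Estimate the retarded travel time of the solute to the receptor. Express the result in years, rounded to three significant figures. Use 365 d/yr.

5.05 years

Darcy flux q = K·i = 240 × 0.0011 = 0.2640 m/d
v_s = q/n_e = 0.2640/0.27 = 0.9778 m/d
Retardation R = 1 + ρ_b·K_d/n = 1 + 1.81×3.7/0.27 = 25.80
Contaminant velocity v_c = v/R = 0.9778/25.80 = 0.03789 m/d
t = L/v_c = 69.9/0.03789 = 1845 d
   = 1845/365 = 5.05 yr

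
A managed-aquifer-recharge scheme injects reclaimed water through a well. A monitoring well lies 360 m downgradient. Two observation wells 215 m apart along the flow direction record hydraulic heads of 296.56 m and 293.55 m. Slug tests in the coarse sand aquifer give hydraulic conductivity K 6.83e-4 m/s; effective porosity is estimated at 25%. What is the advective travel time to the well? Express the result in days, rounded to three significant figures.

109 days

Hydraulic gradient i = (296.56 − 293.55) / 215 = 3.01 / 215 = 0.01400
K = 6.83e-4 m/s × 86400 s/d = 59.01 m/d
q = Ki = 59.01 × 0.01400 = 0.8262 m/d
Seepage velocity v = q / n = 0.8262 / 0.25 = 3.305 m/d
t = L / v = 360 / 3.305 = 108.9 d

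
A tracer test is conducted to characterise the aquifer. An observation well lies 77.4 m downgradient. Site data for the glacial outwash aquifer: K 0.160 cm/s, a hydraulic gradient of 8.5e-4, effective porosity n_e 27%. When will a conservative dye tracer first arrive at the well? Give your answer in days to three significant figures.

178 days

K = 0.160 cm/s × 864 = 138.2 m/d
Darcy flux q = K·i = 138.2 × 8.5e-4 = 0.1175 m/d
v_s = q/n_e = 0.1175/0.27 = 0.4352 m/d
t = L / v = 77.4 / 0.4352 = 177.8 d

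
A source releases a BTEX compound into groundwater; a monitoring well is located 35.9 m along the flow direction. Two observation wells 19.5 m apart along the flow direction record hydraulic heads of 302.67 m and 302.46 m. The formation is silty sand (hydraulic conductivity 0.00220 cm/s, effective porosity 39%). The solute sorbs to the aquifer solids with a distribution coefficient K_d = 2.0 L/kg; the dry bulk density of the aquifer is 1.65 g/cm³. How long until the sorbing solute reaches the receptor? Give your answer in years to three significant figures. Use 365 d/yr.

Hydraulic gradient i = (302.67 − 302.46) / 19.5 = 0.21 / 19.5 = 0.01077
K = 0.00220 cm/s × 864 = 1.901 m/d
Darcy flux q = K·i = 1.901 × 0.01077 = 0.02047 m/d
v_s = q/n_e = 0.02047/0.39 = 0.05249 m/d
Retardation R = 1 + ρ_b·K_d/n = 1 + 1.65×2.0/0.39 = 9.462
Contaminant velocity v_c = v/R = 0.05249/9.462 = 0.005547 m/d
t = L/v_c = 35.9/0.005547 = 6471 d
   = 6471/365 = 17.7 yr

17.7 years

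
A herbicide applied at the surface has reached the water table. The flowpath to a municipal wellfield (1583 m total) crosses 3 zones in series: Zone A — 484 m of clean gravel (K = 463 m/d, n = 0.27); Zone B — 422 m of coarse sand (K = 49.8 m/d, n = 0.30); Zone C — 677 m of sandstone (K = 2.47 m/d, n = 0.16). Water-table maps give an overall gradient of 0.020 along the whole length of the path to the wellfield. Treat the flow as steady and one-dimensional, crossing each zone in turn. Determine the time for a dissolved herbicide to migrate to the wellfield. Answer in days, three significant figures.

Continuity: the same q passes through each zone, so ΔH = q·Σ(L_j/K_j) — the zones act as resistances in series.
Σ(L/K) = 484/463 + 422/49.8 + 677/2.47 = 1.045 + 8.474 + 274.1 = 283.6 d
K_eq = L_total / Σ(L/K) = 1583 / 283.6 = 5.582 m/d
q = K_eq · i = 5.582 × 0.020 = 0.1116 m/d (same in every zone)
Zone A: v = q/n = 0.1116/0.27 = 0.4135 m/d → t_A = 484/0.4135 = 1171 d
Zone B: v = q/n = 0.1116/0.30 = 0.3721 m/d → t_B = 422/0.3721 = 1134 d
Zone C: v = q/n = 0.1116/0.16 = 0.6977 m/d → t_C = 677/0.6977 = 970.3 d
Total t = 1171 + 1134 + 970.3 = 3275 d

3280 days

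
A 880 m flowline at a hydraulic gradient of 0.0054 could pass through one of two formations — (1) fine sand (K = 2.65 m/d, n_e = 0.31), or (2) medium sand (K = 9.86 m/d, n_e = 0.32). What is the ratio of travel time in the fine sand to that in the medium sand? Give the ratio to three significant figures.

Unit 1 (fine sand): v = 2.65×0.0054/0.31 = 0.04616 m/d, t = 880/0.04616 = 19060 d
Unit 2 (medium sand): v = 9.86×0.0054/0.32 = 0.1664 m/d, t = 880/0.1664 = 5289 d
t(fine sand) / t(medium sand) = 19060/5289 = 3.60

3.60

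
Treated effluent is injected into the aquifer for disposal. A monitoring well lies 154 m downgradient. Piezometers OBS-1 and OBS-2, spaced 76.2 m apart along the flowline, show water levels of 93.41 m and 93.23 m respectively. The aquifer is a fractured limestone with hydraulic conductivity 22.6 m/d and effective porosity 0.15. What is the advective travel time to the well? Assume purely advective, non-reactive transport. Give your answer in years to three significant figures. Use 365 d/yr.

Hydraulic gradient i = (93.41 − 93.23) / 76.2 = 0.18 / 76.2 = 0.002362
q = Ki = 22.6 × 0.002362 = 0.05339 m/d
Seepage velocity v = q / n = 0.05339 / 0.15 = 0.3559 m/d
t = L / v = 154 / 0.3559 = 432.7 d
   = 432.7 / 365 = 1.19 yr

1.19 years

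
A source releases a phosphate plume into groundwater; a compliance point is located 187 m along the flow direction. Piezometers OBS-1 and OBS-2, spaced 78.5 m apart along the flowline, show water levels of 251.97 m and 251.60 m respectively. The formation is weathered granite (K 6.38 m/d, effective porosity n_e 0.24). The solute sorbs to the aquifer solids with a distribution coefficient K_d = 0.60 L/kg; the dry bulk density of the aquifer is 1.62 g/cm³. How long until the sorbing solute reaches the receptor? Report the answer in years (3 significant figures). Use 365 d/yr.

20.6 years

Hydraulic gradient i = (251.97 − 251.60) / 78.5 = 0.37 / 78.5 = 0.004713
q = Ki = 6.38 × 0.004713 = 0.03007 m/d
Average linear velocity = 0.03007 / 0.24 = 0.1253 m/d
Retardation R = 1 + ρ_b·K_d/n = 1 + 1.62×0.60/0.24 = 5.050
Contaminant velocity v_c = v/R = 0.1253/5.050 = 0.02481 m/d
t = L/v_c = 187/0.02481 = 7537 d
   = 7537/365 = 20.6 yr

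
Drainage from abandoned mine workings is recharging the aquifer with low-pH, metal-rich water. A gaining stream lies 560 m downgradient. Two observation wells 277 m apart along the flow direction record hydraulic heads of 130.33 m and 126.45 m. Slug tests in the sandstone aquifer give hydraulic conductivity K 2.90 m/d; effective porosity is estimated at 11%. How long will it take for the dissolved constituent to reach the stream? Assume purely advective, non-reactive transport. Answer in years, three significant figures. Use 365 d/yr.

Hydraulic gradient i = (130.33 − 126.45) / 277 = 3.88 / 277 = 0.01401
Specific discharge q = 2.90 × 0.01401 = 0.04062 m/d
Seepage velocity v = q / n = 0.04062 / 0.11 = 0.3693 m/d
t = L / v = 560 / 0.3693 = 1516 d
   = 1516 / 365 = 4.15 yr

4.15 years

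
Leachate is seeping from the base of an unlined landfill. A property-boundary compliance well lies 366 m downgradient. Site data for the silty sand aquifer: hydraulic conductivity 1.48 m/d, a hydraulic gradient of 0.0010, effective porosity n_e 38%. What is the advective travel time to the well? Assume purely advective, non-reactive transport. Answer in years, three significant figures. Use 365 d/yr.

q = Ki = 1.48 × 0.0010 = 0.001480 m/d
v_s = q/n_e = 0.001480/0.38 = 0.003895 m/d
t = L / v = 366 / 0.003895 = 93970 d
   = 93970 / 365 = 257 yr

257 years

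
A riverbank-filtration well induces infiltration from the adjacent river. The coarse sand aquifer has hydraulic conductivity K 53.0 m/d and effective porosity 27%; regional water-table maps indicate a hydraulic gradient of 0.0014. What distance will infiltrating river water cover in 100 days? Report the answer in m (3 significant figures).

Specific discharge q = 53.0 × 0.0014 = 0.07420 m/d
Seepage velocity v = q / n = 0.07420 / 0.27 = 0.2748 m/d
L = v × T = 0.2748 × 100 = 27.48 m

27.5 m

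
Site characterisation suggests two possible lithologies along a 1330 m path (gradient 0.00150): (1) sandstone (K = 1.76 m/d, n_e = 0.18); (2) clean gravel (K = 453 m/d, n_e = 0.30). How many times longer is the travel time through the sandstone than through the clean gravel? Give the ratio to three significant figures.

154

Unit 1 (sandstone): v = 1.76×0.0015/0.18 = 0.01467 m/d, t = 1330/0.01467 = 90680 d
Unit 2 (clean gravel): v = 453×0.0015/0.30 = 2.265 m/d, t = 1330/2.265 = 587.2 d
t(sandstone) / t(clean gravel) = 90680/587.2 = 154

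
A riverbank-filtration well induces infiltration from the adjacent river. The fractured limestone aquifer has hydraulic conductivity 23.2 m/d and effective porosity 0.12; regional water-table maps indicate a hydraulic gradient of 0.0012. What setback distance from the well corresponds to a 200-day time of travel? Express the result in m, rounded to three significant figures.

46.4 m

q = Ki = 23.2 × 0.0012 = 0.02784 m/d
Seepage velocity v = q / n = 0.02784 / 0.12 = 0.2320 m/d
L = v × T = 0.2320 × 200 = 46.40 m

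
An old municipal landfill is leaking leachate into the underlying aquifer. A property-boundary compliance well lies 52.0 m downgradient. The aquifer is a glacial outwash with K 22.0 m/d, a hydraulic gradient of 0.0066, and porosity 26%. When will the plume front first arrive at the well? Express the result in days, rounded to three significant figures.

Specific discharge q = 22.0 × 0.0066 = 0.1452 m/d
v_s = q/n_e = 0.1452/0.26 = 0.5585 m/d
t = L / v = 52.0 / 0.5585 = 93.11 d

93.1 days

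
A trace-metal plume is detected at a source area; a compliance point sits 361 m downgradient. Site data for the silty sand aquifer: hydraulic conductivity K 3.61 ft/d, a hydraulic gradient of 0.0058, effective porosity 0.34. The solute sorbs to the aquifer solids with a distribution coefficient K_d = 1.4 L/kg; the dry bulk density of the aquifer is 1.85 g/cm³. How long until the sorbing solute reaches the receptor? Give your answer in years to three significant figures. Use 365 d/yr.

K = 3.61 ft/d × 0.3048 = 1.100 m/d
Specific discharge q = 1.100 × 0.0058 = 0.006382 m/d
v = Ki/n = 1.100·0.0058/0.34 = 0.01877 m/d
Retardation R = 1 + ρ_b·K_d/n = 1 + 1.85×1.4/0.34 = 8.618
Contaminant velocity v_c = v/R = 0.01877/8.618 = 0.002178 m/d
t = L/v_c = 361/0.002178 = 165700 d
   = 165700/365 = 454 yr

454 years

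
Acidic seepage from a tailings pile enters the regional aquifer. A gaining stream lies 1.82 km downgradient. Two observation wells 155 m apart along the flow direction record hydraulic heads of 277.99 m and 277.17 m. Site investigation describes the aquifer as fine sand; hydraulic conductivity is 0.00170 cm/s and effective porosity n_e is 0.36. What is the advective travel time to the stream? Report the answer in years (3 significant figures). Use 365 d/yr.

231 years

Hydraulic gradient i = (277.99 − 277.17) / 155 = 0.82 / 155 = 0.005290
K = 0.00170 cm/s × 864 = 1.469 m/d
Specific discharge q = 1.469 × 0.005290 = 0.007770 m/d
Seepage velocity v = q / n = 0.007770 / 0.36 = 0.02158 m/d
L = 1.82 km = 1820 m
t = L / v = 1820 / 0.02158 = 84320 d
   = 84320 / 365 = 231 yr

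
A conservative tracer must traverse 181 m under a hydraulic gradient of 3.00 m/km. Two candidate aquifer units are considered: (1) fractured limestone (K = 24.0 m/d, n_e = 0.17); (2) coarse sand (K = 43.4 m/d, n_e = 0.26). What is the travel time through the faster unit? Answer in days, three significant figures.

361 days

Unit 1 (fractured limestone): v = 24.0×0.0030/0.17 = 0.4235 m/d, t = 181/0.4235 = 427.4 d
Unit 2 (coarse sand): v = 43.4×0.0030/0.26 = 0.5008 m/d, t = 181/0.5008 = 361.4 d
Faster unit: t = 361 d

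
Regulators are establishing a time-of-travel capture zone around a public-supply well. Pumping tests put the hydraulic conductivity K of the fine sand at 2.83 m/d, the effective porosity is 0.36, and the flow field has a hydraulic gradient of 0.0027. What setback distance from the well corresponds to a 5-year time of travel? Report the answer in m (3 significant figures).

38.7 m

Darcy flux q = K·i = 2.83 × 0.0027 = 0.007641 m/d
Average linear velocity = 0.007641 / 0.36 = 0.02123 m/d
T = 5 yr × 365 = 1825 d
L = v × T = 0.02123 × 1825 = 38.74 m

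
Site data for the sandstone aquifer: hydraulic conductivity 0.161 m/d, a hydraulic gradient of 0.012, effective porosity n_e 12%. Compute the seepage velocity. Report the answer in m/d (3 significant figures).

Darcy flux q = K·i = 0.161 × 0.012 = 0.001932 m/d
v = Ki/n = 0.161·0.012/0.12 = 0.01610 m/d

0.0161 m/d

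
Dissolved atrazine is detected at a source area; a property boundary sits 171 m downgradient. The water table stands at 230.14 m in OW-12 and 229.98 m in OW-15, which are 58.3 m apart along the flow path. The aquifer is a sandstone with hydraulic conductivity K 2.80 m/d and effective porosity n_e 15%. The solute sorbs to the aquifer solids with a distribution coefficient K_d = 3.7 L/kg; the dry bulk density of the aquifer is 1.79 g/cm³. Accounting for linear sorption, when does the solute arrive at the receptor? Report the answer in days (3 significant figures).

151000 days

Hydraulic gradient i = (230.14 − 229.98) / 58.3 = 0.16 / 58.3 = 0.002744
q = Ki = 2.80 × 0.002744 = 0.007684 m/d
v_s = q/n_e = 0.007684/0.15 = 0.05123 m/d
Retardation R = 1 + ρ_b·K_d/n = 1 + 1.79×3.7/0.15 = 45.15
Contaminant velocity v_c = v/R = 0.05123/45.15 = 0.001135 m/d
t = L/v_c = 171/0.001135 = 150700 d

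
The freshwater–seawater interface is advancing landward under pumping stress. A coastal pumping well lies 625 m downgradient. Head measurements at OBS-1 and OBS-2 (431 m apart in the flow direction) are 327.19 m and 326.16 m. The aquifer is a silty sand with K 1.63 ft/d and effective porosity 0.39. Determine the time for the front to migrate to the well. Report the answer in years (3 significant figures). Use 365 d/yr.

Hydraulic gradient i = (327.19 − 326.16) / 431 = 1.03 / 431 = 0.002390
K = 1.63 ft/d × 0.3048 = 0.4968 m/d
Specific discharge q = 0.4968 × 0.002390 = 0.001187 m/d
Average linear velocity = 0.001187 / 0.39 = 0.003044 m/d
t = L / v = 625 / 0.003044 = 205300 d
   = 205300 / 365 = 562 yr

562 years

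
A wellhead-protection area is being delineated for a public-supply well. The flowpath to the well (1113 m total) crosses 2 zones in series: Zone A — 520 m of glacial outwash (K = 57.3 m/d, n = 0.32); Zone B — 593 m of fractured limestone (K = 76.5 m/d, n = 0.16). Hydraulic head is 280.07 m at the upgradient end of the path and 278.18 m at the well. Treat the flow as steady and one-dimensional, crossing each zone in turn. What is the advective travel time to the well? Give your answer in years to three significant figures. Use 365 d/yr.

6.37 years

Total head drop ΔH = 280.07 − 278.18 = 1.89 m
Continuity: the same q passes through each zone, so ΔH = q·Σ(L_j/K_j) — the zones act as resistances in series.
Σ(L/K) = 520/57.3 + 593/76.5 = 9.075 + 7.752 = 16.83 d
q = ΔH / Σ(L/K) = 1.89 / 16.83 = 0.1123 m/d (same in every zone)
Zone A: v = q/n = 0.1123/0.32 = 0.3510 m/d → t_A = 520/0.3510 = 1481 d
Zone B: v = q/n = 0.1123/0.16 = 0.7020 m/d → t_B = 593/0.7020 = 844.7 d
Total t = 1481 + 844.7 = 2326 d
   = 2326 / 365 = 6.37 yr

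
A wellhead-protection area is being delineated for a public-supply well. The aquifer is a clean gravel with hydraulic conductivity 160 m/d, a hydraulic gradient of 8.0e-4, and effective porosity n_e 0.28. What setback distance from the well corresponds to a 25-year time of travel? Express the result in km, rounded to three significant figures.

4.17 km

q = Ki = 160 × 8.0e-4 = 0.1280 m/d
Average linear velocity = 0.1280 / 0.28 = 0.4571 m/d
T = 25 yr × 365 = 9125 d
L = v × T = 0.4571 × 9125 = 4171 m
   = 4.17 km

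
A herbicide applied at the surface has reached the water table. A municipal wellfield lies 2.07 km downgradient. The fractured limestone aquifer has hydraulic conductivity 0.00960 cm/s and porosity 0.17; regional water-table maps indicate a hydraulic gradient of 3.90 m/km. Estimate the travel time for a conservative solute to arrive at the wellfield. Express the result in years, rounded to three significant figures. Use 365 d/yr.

K = 0.00960 cm/s × 864 = 8.294 m/d
Specific discharge q = 8.294 × 0.0039 = 0.03235 m/d
v = Ki/n = 8.294·0.0039/0.17 = 0.1903 m/d
L = 2.07 km = 2070 m
t = L / v = 2070 / 0.1903 = 10880 d
   = 10880 / 365 = 29.8 yr

29.8 years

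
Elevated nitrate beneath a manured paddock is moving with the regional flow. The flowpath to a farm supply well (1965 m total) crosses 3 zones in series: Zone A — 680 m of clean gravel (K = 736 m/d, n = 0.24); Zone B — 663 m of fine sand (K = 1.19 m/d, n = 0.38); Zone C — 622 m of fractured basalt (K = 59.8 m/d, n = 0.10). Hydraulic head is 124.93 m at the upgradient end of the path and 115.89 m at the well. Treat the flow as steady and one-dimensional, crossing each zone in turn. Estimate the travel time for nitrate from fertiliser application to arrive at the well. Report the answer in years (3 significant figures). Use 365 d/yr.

Total head drop ΔH = 124.93 − 115.89 = 9.04 m
Continuity: the same q passes through each zone, so ΔH = q·Σ(L_j/K_j) — the zones act as resistances in series.
Σ(L/K) = 680/736 + 663/1.19 + 622/59.8 = 0.9239 + 557.1 + 10.40 = 568.5 d
q = ΔH / Σ(L/K) = 9.04 / 568.5 = 0.01590 m/d (same in every zone)
Zone A: v = q/n = 0.01590/0.24 = 0.06626 m/d → t_A = 680/0.06626 = 10260 d
Zone B: v = q/n = 0.01590/0.38 = 0.04185 m/d → t_B = 663/0.04185 = 15840 d
Zone C: v = q/n = 0.01590/0.10 = 0.1590 m/d → t_C = 622/0.1590 = 3911 d
Total t = 10260 + 15840 + 3911 = 30020 d
   = 30020 / 365 = 82.2 yr

82.2 years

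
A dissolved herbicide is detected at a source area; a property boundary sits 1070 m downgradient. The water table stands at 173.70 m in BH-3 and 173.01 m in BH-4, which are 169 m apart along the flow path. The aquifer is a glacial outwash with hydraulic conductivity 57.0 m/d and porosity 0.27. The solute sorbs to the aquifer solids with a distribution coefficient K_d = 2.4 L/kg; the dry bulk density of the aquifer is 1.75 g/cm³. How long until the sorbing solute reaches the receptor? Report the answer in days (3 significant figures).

Hydraulic gradient i = (173.70 − 173.01) / 169 = 0.69 / 169 = 0.004083
Darcy flux q = K·i = 57.0 × 0.004083 = 0.2327 m/d
Seepage velocity v = q / n = 0.2327 / 0.27 = 0.8619 m/d
Retardation R = 1 + ρ_b·K_d/n = 1 + 1.75×2.4/0.27 = 16.56
Contaminant velocity v_c = v/R = 0.8619/16.56 = 0.05206 m/d
t = L/v_c = 1070/0.05206 = 20550 d

20600 days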